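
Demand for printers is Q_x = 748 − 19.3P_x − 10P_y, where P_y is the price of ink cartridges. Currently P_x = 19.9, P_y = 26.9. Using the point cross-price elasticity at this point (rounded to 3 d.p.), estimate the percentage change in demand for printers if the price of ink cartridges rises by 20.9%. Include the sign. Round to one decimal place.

At P_x = 19.9, P_y = 26.9: Q_x = 94.93.
∂Q_x/∂P_y = -10.
ε = (∂Q_x/∂P_y)(P_y/Q_x) = -10.0000 × 26.9/94.93 ≈ -2.834.
%ΔQ_x ≈ ε × %ΔP_y = -2.834 × (20.9%) = -59.2%.

-59.2%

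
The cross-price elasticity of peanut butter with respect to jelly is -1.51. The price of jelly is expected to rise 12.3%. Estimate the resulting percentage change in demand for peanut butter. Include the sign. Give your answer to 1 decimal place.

-18.6%

%ΔQ ≈ ε × %ΔP of jelly = -1.51 × (12.3%) = -18.6%.
Demand for peanut butter falls by about 18.6%.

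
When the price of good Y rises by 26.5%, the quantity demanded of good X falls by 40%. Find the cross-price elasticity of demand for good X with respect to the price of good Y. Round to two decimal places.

ε = (%ΔQ of good X) / (%ΔP of good Y) = (-40%) / (26.5%) ≈ -1.51.
Negative cross-price elasticity: complements.

-1.51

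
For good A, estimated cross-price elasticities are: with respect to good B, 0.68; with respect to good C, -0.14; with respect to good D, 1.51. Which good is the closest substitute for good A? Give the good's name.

Substitutes have ε > 0. Among the positive values, 1.51 (good D) is largest.

good D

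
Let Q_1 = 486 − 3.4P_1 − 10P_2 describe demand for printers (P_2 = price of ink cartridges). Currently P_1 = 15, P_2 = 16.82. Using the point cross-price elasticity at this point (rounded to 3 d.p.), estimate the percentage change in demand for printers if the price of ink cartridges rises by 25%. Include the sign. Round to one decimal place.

At P_1 = 15, P_2 = 16.82: Q_1 = 266.8.
∂Q_1/∂P_2 = -10.
ε = (∂Q_1/∂P_2)(P_2/Q_1) = -10.0000 × 16.82/266.8 ≈ -0.630.
%ΔQ_1 ≈ ε × %ΔP_2 = -0.630 × (25%) = -15.8%.

-15.8%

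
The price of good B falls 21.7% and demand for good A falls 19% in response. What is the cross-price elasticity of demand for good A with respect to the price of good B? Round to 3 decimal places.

ε = (%ΔQ of good A) / (%ΔP of good B) = (-19%) / (-21.7%) ≈ 0.876.
Positive cross-price elasticity: substitutes.

0.876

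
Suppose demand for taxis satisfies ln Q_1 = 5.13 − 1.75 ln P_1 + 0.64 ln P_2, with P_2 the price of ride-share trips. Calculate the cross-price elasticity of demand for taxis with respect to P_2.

In a log-linear (constant-elasticity) demand function, the coefficient on ln P_2 is the cross-price elasticity.
ε = 0.64. Positive, so taxis and ride-share trips are substitutes.

0.64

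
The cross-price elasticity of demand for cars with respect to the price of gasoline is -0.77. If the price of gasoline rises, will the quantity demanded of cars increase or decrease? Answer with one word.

ε < 0 and the price of gasoline rises, so the quantity of cars moves in the opposite direction: it decreases.

decrease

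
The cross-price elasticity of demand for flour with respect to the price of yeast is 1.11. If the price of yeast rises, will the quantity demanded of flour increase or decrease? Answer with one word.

ε > 0 and the price of yeast rises, so the quantity of flour moves in the same direction: it increases.

increase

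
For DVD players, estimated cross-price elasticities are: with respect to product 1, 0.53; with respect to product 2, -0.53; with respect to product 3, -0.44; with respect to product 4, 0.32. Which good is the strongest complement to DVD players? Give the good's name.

Complements have ε < 0. The most negative value is -0.53 (product 2).

product 2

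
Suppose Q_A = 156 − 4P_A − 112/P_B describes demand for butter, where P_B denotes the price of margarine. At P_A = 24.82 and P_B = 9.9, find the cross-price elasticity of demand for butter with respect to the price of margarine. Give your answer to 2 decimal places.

At P_A = 24.82 and P_B = 9.9: Q_A = 45.407.
∂Q_A/∂P_B = 112/P_B² = 1.1427.
ε = (∂Q_A/∂P_B)(P_B/Q_A) = 1.1427 × (9.9/45.407) ≈ 0.25.

0.25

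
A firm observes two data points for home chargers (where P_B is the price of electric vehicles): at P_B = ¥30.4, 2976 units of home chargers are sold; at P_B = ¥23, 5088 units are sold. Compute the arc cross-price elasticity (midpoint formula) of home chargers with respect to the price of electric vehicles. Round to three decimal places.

ΔQ_A = 5088 − 2976 = 2112; ΔP_B = 23 − 30.4 = -7.4.
Midpoints: Q̄_A = 4032.0, P̄_B = 26.70.
ε = (ΔQ_A/Q̄_A)/(ΔP_B/P̄_B) = (2112/4032.0)/(-7.4/26.70) ≈ -1.890.
ε < 0: home chargers and electric vehicles are complements.

-1.890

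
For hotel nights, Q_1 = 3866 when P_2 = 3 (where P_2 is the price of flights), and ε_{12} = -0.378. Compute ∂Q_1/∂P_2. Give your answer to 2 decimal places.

-487.12

ε = (∂Q_1/∂P_2)·(P_2/Q_1) ⇒ ∂Q_1/∂P_2 = ε·Q_1/P_2 = -0.378 × 3866/3 ≈ -487.12.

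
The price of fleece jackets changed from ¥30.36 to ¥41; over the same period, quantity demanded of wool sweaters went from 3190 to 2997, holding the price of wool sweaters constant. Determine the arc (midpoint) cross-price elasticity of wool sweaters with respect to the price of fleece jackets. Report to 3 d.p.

ΔQ_A = 2997 − 3190 = -193; ΔP_B = 41 − 30.36 = 10.64.
Midpoints: Q̄_A = 3093.5, P̄_B = 35.68.
ε = (ΔQ_A/Q̄_A)/(ΔP_B/P̄_B) = (-193/3093.5)/(10.64/35.68) ≈ -0.209.
ε < 0: wool sweaters and fleece jackets are complements.

-0.209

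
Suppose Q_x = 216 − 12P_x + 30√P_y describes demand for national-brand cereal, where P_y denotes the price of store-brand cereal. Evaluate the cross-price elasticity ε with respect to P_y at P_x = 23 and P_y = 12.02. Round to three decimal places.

At P_x = 23 and P_y = 12.02: Q_x = 44.010.
∂Q_x/∂P_y = 30/(2√P_y) = 30/(2√12.02) = 4.3265.
ε = (∂Q_x/∂P_y)(P_y/Q_x) = 4.3265 × (12.02/44.010) ≈ 1.182.
ε > 0: substitutes.

1.182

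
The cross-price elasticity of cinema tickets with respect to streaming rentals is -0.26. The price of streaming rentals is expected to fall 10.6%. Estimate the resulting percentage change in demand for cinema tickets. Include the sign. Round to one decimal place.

2.8%

%ΔQ ≈ ε × %ΔP of streaming rentals = -0.26 × (-10.6%) = 2.8%.
Demand for cinema tickets rises by about 2.8%.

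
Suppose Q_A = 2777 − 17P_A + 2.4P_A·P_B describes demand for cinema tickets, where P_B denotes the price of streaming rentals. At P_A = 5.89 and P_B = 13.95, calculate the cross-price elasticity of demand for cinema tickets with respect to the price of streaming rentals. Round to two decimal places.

0.07

At P_A = 5.89 and P_B = 13.95: Q_A = 2874.067.
∂Q_A/∂P_B = 2.4P_A = 2.4(5.89) = 14.1360.
ε = (∂Q_A/∂P_B)(P_B/Q_A) = 14.1360 × (13.95/2874.067) ≈ 0.07.
ε > 0: substitutes.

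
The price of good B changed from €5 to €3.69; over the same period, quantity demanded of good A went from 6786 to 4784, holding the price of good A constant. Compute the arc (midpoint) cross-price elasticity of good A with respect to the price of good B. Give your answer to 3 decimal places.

ΔQ_A = 4784 − 6786 = -2002; ΔP_B = 3.69 − 5 = -1.31.
Midpoints: Q̄_A = 5785.0, P̄_B = 4.34.
ε = (ΔQ_A/Q̄_A)/(ΔP_B/P̄_B) = (-2002/5785.0)/(-1.31/4.34) ≈ 1.148.

1.148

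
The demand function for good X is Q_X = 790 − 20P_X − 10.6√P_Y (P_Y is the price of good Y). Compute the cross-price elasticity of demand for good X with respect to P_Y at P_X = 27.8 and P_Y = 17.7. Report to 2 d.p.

At P_X = 27.8 and P_Y = 17.7: Q_X = 189.404.
∂Q_X/∂P_Y = -10.6/(2√P_Y) = -10.6/(2√17.7) = -1.2598.
ε = (∂Q_X/∂P_Y)(P_Y/Q_X) = -1.2598 × (17.7/189.404) ≈ -0.12.

-0.12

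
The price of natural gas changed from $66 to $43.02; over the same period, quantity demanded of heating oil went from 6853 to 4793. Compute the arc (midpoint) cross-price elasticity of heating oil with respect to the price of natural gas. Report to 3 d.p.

0.839

ΔQ_A = 4793 − 6853 = -2060; ΔP_B = 43.02 − 66 = -22.98.
Midpoints: Q̄_A = 5823.0, P̄_B = 54.51.
ε = (ΔQ_A/Q̄_A)/(ΔP_B/P̄_B) = (-2060/5823.0)/(-22.98/54.51) ≈ 0.839.
ε > 0: heating oil and natural gas are substitutes.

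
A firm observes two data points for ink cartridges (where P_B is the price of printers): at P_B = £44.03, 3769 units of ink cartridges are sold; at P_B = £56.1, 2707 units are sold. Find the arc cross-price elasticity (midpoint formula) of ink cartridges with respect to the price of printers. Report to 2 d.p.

ΔQ_A = 2707 − 3769 = -1062; ΔP_B = 56.1 − 44.03 = 12.07.
Midpoints: Q̄_A = 3238.0, P̄_B = 50.06.
ε = (ΔQ_A/Q̄_A)/(ΔP_B/P̄_B) = (-1062/3238.0)/(12.07/50.06) ≈ -1.36.
ε < 0: ink cartridges and printers are complements.

-1.36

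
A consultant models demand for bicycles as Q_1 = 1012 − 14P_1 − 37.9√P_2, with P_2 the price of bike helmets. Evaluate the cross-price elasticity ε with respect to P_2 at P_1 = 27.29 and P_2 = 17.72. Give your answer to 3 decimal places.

At P_1 = 27.29 and P_2 = 17.72: Q_1 = 470.399.
∂Q_1/∂P_2 = -37.9/(2√P_2) = -37.9/(2√17.72) = -4.5017.
ε = (∂Q_1/∂P_2)(P_2/Q_1) = -4.5017 × (17.72/470.399) ≈ -0.170.
ε < 0: complements.

-0.170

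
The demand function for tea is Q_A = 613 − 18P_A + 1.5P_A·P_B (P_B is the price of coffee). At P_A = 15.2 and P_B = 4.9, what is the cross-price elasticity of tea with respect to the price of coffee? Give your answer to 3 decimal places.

At P_A = 15.2 and P_B = 4.9: Q_A = 451.12.
∂Q_A/∂P_B = 1.5P_A = 1.5(15.2) = 22.8000.
ε = (∂Q_A/∂P_B)(P_B/Q_A) = 22.8000 × (4.9/451.12) ≈ 0.248.
ε > 0: substitutes.

0.248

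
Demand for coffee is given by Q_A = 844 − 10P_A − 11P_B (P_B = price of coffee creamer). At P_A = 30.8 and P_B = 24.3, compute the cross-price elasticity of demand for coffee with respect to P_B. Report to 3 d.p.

-0.995

At P_A = 30.8 and P_B = 24.3: Q_A = 268.7.
∂Q_A/∂P_B = -11.
ε = (∂Q_A/∂P_B)(P_B/Q_A) = -11 × (24.3/268.7) ≈ -0.995.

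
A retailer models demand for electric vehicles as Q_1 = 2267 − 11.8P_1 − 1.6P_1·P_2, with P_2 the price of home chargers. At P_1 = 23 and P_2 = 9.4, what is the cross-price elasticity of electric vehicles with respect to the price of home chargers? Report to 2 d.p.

At P_1 = 23 and P_2 = 9.4: Q_1 = 1649.68.
∂Q_1/∂P_2 = -1.6P_1 = -1.6(23) = -36.8000.
ε = (∂Q_1/∂P_2)(P_2/Q_1) = -36.8000 × (9.4/1649.68) ≈ -0.21.

-0.21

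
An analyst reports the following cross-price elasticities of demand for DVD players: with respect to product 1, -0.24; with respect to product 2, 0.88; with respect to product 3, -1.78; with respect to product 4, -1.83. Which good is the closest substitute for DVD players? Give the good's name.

Substitutes have ε > 0. Among the positive values, 0.88 (product 2) is largest.

product 2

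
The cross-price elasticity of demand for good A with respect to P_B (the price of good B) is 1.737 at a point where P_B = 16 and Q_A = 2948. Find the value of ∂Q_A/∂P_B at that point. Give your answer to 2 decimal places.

320.04

ε = (∂Q_A/∂P_B)·(P_B/Q_A) ⇒ ∂Q_A/∂P_B = ε·Q_A/P_B = 1.737 × 2948/16 ≈ 320.04.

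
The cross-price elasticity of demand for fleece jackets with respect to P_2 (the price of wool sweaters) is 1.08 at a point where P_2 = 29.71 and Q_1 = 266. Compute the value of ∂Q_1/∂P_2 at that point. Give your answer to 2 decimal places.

ε = (∂Q_1/∂P_2)·(P_2/Q_1) ⇒ ∂Q_1/∂P_2 = ε·Q_1/P_2 = 1.08 × 266/29.71 ≈ 9.67.

9.67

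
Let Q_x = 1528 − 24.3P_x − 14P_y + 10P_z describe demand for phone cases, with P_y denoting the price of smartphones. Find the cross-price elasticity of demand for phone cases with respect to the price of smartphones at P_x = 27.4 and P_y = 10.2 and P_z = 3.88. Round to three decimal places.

-0.188

At P_x = 27.4 and P_y = 10.2 and P_z = 3.88: Q_x = 758.18.
∂Q_x/∂P_y = -14.
ε = (∂Q_x/∂P_y)(P_y/Q_x) = -14 × (10.2/758.18) ≈ -0.188.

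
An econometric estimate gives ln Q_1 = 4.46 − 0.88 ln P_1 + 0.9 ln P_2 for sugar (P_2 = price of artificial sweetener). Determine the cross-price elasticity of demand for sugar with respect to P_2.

0.90

In a log-linear (constant-elasticity) demand function, the coefficient on ln P_2 is the cross-price elasticity.
ε = 0.90. Positive, so sugar and artificial sweetener are substitutes.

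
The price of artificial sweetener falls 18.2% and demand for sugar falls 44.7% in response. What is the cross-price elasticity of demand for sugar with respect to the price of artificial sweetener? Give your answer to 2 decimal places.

2.46

ε = (%ΔQ of sugar) / (%ΔP of artificial sweetener) = (-44.7%) / (-18.2%) ≈ 2.46.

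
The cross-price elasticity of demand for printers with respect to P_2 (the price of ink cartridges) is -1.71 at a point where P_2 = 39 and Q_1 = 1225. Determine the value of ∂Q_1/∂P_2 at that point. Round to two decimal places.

ε = (∂Q_1/∂P_2)·(P_2/Q_1) ⇒ ∂Q_1/∂P_2 = ε·Q_1/P_2 = -1.71 × 1225/39 ≈ -53.71.

-53.71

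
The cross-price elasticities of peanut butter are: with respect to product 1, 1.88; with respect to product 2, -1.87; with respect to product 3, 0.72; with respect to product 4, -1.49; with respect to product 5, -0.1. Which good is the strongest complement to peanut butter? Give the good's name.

Complements have ε < 0. The most negative value is -1.87 (product 2).

product 2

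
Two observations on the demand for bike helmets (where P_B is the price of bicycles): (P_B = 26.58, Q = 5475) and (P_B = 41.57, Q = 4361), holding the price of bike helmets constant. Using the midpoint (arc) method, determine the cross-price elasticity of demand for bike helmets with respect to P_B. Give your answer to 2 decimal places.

ΔQ_A = 4361 − 5475 = -1114; ΔP_B = 41.57 − 26.58 = 14.99.
Midpoints: Q̄_A = 4918.0, P̄_B = 34.08.
ε = (ΔQ_A/Q̄_A)/(ΔP_B/P̄_B) = (-1114/4918.0)/(14.99/34.08) ≈ -0.51.
ε < 0: bike helmets and bicycles are complements.

-0.51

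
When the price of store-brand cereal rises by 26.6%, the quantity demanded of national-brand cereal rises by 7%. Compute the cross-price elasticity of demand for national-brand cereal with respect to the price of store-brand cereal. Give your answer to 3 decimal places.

ε = (%ΔQ of national-brand cereal) / (%ΔP of store-brand cereal) = (7%) / (26.6%) ≈ 0.263.
Positive cross-price elasticity: substitutes.

0.263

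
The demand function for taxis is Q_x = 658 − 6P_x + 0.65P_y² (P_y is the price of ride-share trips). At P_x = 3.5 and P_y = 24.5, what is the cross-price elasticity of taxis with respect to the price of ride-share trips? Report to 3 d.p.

0.760

At P_x = 3.5 and P_y = 24.5: Q_x = 1027.162.
∂Q_x/∂P_y = 1.3P_y = 1.3(24.5) = 31.8500.
ε = (∂Q_x/∂P_y)(P_y/Q_x) = 31.8500 × (24.5/1027.162) ≈ 0.760.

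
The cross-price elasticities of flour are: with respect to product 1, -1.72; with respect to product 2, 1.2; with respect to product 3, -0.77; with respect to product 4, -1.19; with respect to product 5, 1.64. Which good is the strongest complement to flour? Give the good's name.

Complements have ε < 0. The most negative value is -1.72 (product 1).

product 1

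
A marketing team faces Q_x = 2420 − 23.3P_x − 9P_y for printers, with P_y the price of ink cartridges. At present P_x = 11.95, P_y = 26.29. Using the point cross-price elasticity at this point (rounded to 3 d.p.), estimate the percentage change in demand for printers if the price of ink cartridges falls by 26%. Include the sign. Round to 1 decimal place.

3.2%

At P_x = 11.95, P_y = 26.29: Q_x = 1904.955.
∂Q_x/∂P_y = -9.
ε = (∂Q_x/∂P_y)(P_y/Q_x) = -9.0000 × 26.29/1904.955 ≈ -0.124.
%ΔQ_x ≈ ε × %ΔP_y = -0.124 × (-26%) = 3.2%.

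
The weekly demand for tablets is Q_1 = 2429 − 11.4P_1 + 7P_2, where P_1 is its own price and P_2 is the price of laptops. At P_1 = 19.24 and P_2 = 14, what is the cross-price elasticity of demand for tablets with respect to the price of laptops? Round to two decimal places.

0.04

At P_1 = 19.24 and P_2 = 14: Q_1 = 2307.664.
∂Q_1/∂P_2 = 7.
ε = (∂Q_1/∂P_2)(P_2/Q_1) = 7 × (14/2307.664) ≈ 0.04.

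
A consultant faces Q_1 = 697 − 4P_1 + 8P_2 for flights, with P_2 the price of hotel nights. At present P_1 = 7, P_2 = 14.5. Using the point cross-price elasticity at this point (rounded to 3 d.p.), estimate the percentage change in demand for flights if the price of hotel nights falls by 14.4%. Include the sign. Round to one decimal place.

At P_1 = 7, P_2 = 14.5: Q_1 = 785.
∂Q_1/∂P_2 = 8.
ε = (∂Q_1/∂P_2)(P_2/Q_1) = 8.0000 × 14.5/785 ≈ 0.148.
%ΔQ_1 ≈ ε × %ΔP_2 = 0.148 × (-14.4%) = -2.1%.

-2.1%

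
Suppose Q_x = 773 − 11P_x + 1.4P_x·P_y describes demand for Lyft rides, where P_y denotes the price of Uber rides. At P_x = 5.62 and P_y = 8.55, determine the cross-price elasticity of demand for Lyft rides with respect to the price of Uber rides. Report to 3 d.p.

0.086

At P_x = 5.62 and P_y = 8.55: Q_x = 778.451.
∂Q_x/∂P_y = 1.4P_x = 1.4(5.62) = 7.8680.
ε = (∂Q_x/∂P_y)(P_y/Q_x) = 7.8680 × (8.55/778.451) ≈ 0.086.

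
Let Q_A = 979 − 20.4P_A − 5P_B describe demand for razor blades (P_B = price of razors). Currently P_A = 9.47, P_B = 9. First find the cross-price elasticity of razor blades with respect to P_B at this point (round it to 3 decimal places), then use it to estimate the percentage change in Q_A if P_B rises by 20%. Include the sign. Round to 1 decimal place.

-1.2%

At P_A = 9.47, P_B = 9: Q_A = 740.812.
∂Q_A/∂P_B = -5.
ε = (∂Q_A/∂P_B)(P_B/Q_A) = -5.0000 × 9/740.812 ≈ -0.061.
%ΔQ_A ≈ ε × %ΔP_B = -0.061 × (20%) = -1.2%.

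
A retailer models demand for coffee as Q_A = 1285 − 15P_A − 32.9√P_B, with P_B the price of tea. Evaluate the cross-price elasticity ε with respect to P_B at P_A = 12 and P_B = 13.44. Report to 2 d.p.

-0.06

At P_A = 12 and P_B = 13.44: Q_A = 984.387.
∂Q_A/∂P_B = -32.9/(2√P_B) = -32.9/(2√13.44) = -4.4871.
ε = (∂Q_A/∂P_B)(P_B/Q_A) = -4.4871 × (13.44/984.387) ≈ -0.06.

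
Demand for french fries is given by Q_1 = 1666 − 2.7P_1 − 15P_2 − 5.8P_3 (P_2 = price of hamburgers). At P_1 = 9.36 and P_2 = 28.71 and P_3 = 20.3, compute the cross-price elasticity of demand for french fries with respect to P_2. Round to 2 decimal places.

-0.39

At P_1 = 9.36 and P_2 = 28.71 and P_3 = 20.3: Q_1 = 1092.338.
∂Q_1/∂P_2 = -15.
ε = (∂Q_1/∂P_2)(P_2/Q_1) = -15 × (28.71/1092.338) ≈ -0.39.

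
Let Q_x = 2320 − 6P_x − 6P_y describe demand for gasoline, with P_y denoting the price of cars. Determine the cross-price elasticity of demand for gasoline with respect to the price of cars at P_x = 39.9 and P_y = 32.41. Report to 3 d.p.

-0.103

At P_x = 39.9 and P_y = 32.41: Q_x = 1886.14.
∂Q_x/∂P_y = -6.
ε = (∂Q_x/∂P_y)(P_y/Q_x) = -6 × (32.41/1886.14) ≈ -0.103.
Since ε < 0, gasoline and cars are complements.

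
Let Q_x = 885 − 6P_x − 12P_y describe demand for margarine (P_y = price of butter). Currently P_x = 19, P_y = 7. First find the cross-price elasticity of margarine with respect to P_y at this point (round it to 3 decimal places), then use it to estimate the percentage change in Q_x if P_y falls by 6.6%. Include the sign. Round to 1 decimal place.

At P_x = 19, P_y = 7: Q_x = 687.
∂Q_x/∂P_y = -12.
ε = (∂Q_x/∂P_y)(P_y/Q_x) = -12.0000 × 7/687 ≈ -0.122.
%ΔQ_x ≈ ε × %ΔP_y = -0.122 × (-6.6%) = 0.8%.

0.8%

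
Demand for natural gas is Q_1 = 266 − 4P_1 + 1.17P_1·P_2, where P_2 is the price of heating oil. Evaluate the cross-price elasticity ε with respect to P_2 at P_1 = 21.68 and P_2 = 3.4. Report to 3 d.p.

At P_1 = 21.68 and P_2 = 3.4: Q_1 = 265.523.
∂Q_1/∂P_2 = 1.17P_1 = 1.17(21.68) = 25.3656.
ε = (∂Q_1/∂P_2)(P_2/Q_1) = 25.3656 × (3.4/265.523) ≈ 0.325.

0.325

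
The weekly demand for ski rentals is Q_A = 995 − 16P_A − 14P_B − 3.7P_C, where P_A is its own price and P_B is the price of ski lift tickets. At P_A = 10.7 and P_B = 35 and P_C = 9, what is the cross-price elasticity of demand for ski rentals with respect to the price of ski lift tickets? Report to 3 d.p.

-1.631

At P_A = 10.7 and P_B = 35 and P_C = 9: Q_A = 300.5.
∂Q_A/∂P_B = -14.
ε = (∂Q_A/∂P_B)(P_B/Q_A) = -14 × (35/300.5) ≈ -1.631.
Since ε < 0, ski rentals and ski lift tickets are complements.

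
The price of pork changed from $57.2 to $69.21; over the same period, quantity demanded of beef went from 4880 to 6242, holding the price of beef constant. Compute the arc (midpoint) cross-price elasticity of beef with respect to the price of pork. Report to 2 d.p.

ΔQ_A = 6242 − 4880 = 1362; ΔP_B = 69.21 − 57.2 = 12.01.
Midpoints: Q̄_A = 5561.0, P̄_B = 63.20.
ε = (ΔQ_A/Q̄_A)/(ΔP_B/P̄_B) = (1362/5561.0)/(12.01/63.20) ≈ 1.29.

1.29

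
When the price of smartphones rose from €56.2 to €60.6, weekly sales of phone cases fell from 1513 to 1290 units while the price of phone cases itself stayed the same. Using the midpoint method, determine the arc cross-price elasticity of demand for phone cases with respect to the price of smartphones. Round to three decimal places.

ΔQ_A = 1290 − 1513 = -223; ΔP_B = 60.6 − 56.2 = 4.4.
Midpoints: Q̄_A = 1401.5, P̄_B = 58.40.
ε = (ΔQ_A/Q̄_A)/(ΔP_B/P̄_B) = (-223/1401.5)/(4.4/58.40) ≈ -2.112.
ε < 0: phone cases and smartphones are complements.

-2.112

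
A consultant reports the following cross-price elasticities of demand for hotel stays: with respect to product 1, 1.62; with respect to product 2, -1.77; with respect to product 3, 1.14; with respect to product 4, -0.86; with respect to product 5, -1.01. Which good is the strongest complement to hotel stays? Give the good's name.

product 2

Complements have ε < 0. The most negative value is -1.77 (product 2).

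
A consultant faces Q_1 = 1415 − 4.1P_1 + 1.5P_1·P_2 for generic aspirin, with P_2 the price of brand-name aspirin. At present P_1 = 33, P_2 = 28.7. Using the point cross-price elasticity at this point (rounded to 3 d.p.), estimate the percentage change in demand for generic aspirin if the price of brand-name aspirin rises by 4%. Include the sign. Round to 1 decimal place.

2.1%

At P_1 = 33, P_2 = 28.7: Q_1 = 2700.35.
∂Q_1/∂P_2 = 1.5P_1 = 49.5000.
ε = (∂Q_1/∂P_2)(P_2/Q_1) = 49.5000 × 28.7/2700.35 ≈ 0.526.
%ΔQ_1 ≈ ε × %ΔP_2 = 0.526 × (4%) = 2.1%.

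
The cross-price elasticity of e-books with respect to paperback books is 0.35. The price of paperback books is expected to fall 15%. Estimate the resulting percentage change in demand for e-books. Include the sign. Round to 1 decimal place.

-5.3%

%ΔQ ≈ ε × %ΔP of paperback books = 0.35 × (-15%) = -5.3%.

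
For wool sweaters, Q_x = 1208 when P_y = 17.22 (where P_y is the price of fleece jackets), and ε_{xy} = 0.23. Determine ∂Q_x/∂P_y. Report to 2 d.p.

16.13

ε = (∂Q_x/∂P_y)·(P_y/Q_x) ⇒ ∂Q_x/∂P_y = ε·Q_x/P_y = 0.23 × 1208/17.22 ≈ 16.13.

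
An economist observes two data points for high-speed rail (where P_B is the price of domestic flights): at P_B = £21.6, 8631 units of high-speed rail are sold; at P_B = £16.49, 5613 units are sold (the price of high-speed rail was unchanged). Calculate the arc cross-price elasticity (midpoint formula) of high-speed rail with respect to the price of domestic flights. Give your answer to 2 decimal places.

ΔQ_A = 5613 − 8631 = -3018; ΔP_B = 16.49 − 21.6 = -5.11.
Midpoints: Q̄_A = 7122.0, P̄_B = 19.05.
ε = (ΔQ_A/Q̄_A)/(ΔP_B/P̄_B) = (-3018/7122.0)/(-5.11/19.05) ≈ 1.58.
ε > 0: high-speed rail and domestic flights are substitutes.

1.58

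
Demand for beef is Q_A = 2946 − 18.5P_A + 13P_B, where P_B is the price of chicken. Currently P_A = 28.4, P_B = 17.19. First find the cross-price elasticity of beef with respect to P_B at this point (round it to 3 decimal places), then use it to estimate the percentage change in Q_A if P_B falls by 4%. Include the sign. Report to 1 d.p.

-0.3%

At P_A = 28.4, P_B = 17.19: Q_A = 2644.07.
∂Q_A/∂P_B = 13.
ε = (∂Q_A/∂P_B)(P_B/Q_A) = 13.0000 × 17.19/2644.07 ≈ 0.085.
%ΔQ_A ≈ ε × %ΔP_B = 0.085 × (-4%) = -0.3%.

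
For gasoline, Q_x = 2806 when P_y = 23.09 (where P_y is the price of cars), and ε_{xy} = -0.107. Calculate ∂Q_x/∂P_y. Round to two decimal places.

-13.00

ε = (∂Q_x/∂P_y)·(P_y/Q_x) ⇒ ∂Q_x/∂P_y = ε·Q_x/P_y = -0.107 × 2806/23.09 ≈ -13.00.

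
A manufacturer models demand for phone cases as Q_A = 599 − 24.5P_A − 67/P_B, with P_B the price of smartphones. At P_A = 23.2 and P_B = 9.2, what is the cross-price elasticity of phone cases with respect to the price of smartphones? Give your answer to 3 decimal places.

0.312

At P_A = 23.2 and P_B = 9.2: Q_A = 23.317.
∂Q_A/∂P_B = 67/P_B² = 0.7916.
ε = (∂Q_A/∂P_B)(P_B/Q_A) = 0.7916 × (9.2/23.317) ≈ 0.312.
ε > 0: substitutes.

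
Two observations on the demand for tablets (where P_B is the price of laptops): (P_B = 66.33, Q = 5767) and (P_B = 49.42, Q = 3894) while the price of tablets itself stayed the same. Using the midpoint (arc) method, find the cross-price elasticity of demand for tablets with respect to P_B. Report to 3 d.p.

1.327

ΔQ_A = 3894 − 5767 = -1873; ΔP_B = 49.42 − 66.33 = -16.91.
Midpoints: Q̄_A = 4830.5, P̄_B = 57.88.
ε = (ΔQ_A/Q̄_A)/(ΔP_B/P̄_B) = (-1873/4830.5)/(-16.91/57.88) ≈ 1.327.
ε > 0: tablets and laptops are substitutes.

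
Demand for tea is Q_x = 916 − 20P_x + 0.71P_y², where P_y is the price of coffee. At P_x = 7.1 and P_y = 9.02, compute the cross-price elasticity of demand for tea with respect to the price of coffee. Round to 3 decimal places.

At P_x = 7.1 and P_y = 9.02: Q_x = 831.766.
∂Q_x/∂P_y = 1.42P_y = 1.42(9.02) = 12.8084.
ε = (∂Q_x/∂P_y)(P_y/Q_x) = 12.8084 × (9.02/831.766) ≈ 0.139.

0.139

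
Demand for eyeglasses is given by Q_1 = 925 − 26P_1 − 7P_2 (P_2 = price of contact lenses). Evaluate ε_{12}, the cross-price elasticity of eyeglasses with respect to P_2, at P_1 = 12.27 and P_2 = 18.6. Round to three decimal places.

At P_1 = 12.27 and P_2 = 18.6: Q_1 = 475.78.
∂Q_1/∂P_2 = -7.
ε = (∂Q_1/∂P_2)(P_2/Q_1) = -7 × (18.6/475.78) ≈ -0.274.

-0.274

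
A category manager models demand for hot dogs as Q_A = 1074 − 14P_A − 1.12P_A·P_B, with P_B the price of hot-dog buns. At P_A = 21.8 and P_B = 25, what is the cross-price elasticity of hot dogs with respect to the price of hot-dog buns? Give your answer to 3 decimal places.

At P_A = 21.8 and P_B = 25: Q_A = 158.4.
∂Q_A/∂P_B = -1.12P_A = -1.12(21.8) = -24.4160.
ε = (∂Q_A/∂P_B)(P_B/Q_A) = -24.4160 × (25/158.4) ≈ -3.854.
ε < 0: complements.

-3.854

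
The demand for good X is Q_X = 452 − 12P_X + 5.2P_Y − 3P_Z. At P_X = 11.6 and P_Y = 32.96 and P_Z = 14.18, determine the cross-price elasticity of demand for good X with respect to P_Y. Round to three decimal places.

0.388

At P_X = 11.6 and P_Y = 32.96 and P_Z = 14.18: Q_X = 441.652.
∂Q_X/∂P_Y = 5.2.
ε = (∂Q_X/∂P_Y)(P_Y/Q_X) = 5.2 × (32.96/441.652) ≈ 0.388.
Since ε > 0, good X and good Y are substitutes.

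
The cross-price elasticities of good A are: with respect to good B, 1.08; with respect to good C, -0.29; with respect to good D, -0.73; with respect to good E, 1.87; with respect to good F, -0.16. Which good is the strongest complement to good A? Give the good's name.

good D

Complements have ε < 0. The most negative value is -0.73 (good D).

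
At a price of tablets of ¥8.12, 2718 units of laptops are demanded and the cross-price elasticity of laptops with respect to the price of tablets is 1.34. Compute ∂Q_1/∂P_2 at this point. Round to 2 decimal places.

ε = (∂Q_1/∂P_2)·(P_2/Q_1) ⇒ ∂Q_1/∂P_2 = ε·Q_1/P_2 = 1.34 × 2718/8.12 ≈ 448.54.

448.54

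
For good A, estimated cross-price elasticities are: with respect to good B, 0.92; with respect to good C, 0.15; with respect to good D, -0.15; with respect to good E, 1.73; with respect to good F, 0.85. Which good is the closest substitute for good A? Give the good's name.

good E

Substitutes have ε > 0. Among the positive values, 1.73 (good E) is largest.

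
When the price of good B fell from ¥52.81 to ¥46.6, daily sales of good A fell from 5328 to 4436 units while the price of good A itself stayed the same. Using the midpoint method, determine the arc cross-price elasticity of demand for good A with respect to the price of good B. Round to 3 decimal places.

ΔQ_A = 4436 − 5328 = -892; ΔP_B = 46.6 − 52.81 = -6.21.
Midpoints: Q̄_A = 4882.0, P̄_B = 49.70.
ε = (ΔQ_A/Q̄_A)/(ΔP_B/P̄_B) = (-892/4882.0)/(-6.21/49.70) ≈ 1.462.

1.462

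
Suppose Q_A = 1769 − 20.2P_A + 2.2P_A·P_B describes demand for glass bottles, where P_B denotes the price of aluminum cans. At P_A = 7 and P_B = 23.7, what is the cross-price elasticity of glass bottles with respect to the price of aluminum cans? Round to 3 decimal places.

0.183

At P_A = 7 and P_B = 23.7: Q_A = 1992.58.
∂Q_A/∂P_B = 2.2P_A = 2.2(7) = 15.4000.
ε = (∂Q_A/∂P_B)(P_B/Q_A) = 15.4000 × (23.7/1992.58) ≈ 0.183.
ε > 0: substitutes.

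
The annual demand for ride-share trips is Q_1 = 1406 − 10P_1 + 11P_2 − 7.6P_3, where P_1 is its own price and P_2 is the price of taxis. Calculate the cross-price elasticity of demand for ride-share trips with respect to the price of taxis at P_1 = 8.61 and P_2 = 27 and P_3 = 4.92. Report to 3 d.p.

0.188

At P_1 = 8.61 and P_2 = 27 and P_3 = 4.92: Q_1 = 1579.508.
∂Q_1/∂P_2 = 11.
ε = (∂Q_1/∂P_2)(P_2/Q_1) = 11 × (27/1579.508) ≈ 0.188.
Since ε > 0, ride-share trips and taxis are substitutes.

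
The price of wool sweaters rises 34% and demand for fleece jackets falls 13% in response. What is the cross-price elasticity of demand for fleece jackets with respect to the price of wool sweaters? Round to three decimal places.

ε = (%ΔQ of fleece jackets) / (%ΔP of wool sweaters) = (-13%) / (34%) ≈ -0.382.

-0.382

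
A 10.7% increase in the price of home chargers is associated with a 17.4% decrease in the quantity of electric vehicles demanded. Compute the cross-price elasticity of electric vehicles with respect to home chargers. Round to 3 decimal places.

ε = (%ΔQ of electric vehicles) / (%ΔP of home chargers) = (-17.4%) / (10.7%) ≈ -1.626.

-1.626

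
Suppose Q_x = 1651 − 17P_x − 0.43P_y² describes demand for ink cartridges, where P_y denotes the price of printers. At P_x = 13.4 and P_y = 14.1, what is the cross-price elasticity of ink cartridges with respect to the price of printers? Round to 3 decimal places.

At P_x = 13.4 and P_y = 14.1: Q_x = 1337.712.
∂Q_x/∂P_y = -0.86P_y = -0.86(14.1) = -12.1260.
ε = (∂Q_x/∂P_y)(P_y/Q_x) = -12.1260 × (14.1/1337.712) ≈ -0.128.
ε < 0: complements.

-0.128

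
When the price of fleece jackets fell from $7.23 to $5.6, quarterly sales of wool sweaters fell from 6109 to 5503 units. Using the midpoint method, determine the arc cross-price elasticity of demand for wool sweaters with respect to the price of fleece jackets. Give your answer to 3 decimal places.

ΔQ_A = 5503 − 6109 = -606; ΔP_B = 5.6 − 7.23 = -1.63.
Midpoints: Q̄_A = 5806.0, P̄_B = 6.42.
ε = (ΔQ_A/Q̄_A)/(ΔP_B/P̄_B) = (-606/5806.0)/(-1.63/6.42) ≈ 0.411.
ε > 0: wool sweaters and fleece jackets are substitutes.

0.411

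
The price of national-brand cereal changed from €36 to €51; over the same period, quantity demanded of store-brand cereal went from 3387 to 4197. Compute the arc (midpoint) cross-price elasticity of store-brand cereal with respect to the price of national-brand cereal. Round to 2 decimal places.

ΔQ_A = 4197 − 3387 = 810; ΔP_B = 51 − 36 = 15.
Midpoints: Q̄_A = 3792.0, P̄_B = 43.50.
ε = (ΔQ_A/Q̄_A)/(ΔP_B/P̄_B) = (810/3792.0)/(15/43.50) ≈ 0.62.

0.62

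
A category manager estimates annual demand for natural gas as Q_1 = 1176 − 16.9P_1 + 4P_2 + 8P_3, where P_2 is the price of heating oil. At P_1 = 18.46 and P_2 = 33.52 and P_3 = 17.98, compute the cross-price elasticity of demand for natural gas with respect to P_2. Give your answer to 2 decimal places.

At P_1 = 18.46 and P_2 = 33.52 and P_3 = 17.98: Q_1 = 1141.946.
∂Q_1/∂P_2 = 4.
ε = (∂Q_1/∂P_2)(P_2/Q_1) = 4 × (33.52/1141.946) ≈ 0.12.
Since ε > 0, natural gas and heating oil are substitutes.

0.12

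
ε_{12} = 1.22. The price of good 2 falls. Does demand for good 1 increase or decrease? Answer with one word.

ε > 0 and the price of good 2 falls, so the quantity of good 1 moves in the same direction: it decreases.

decrease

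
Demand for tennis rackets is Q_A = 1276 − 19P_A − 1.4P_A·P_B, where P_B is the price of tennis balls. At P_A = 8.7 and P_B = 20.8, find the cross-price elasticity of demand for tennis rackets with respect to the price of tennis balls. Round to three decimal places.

-0.295

At P_A = 8.7 and P_B = 20.8: Q_A = 857.356.
∂Q_A/∂P_B = -1.4P_A = -1.4(8.7) = -12.1800.
ε = (∂Q_A/∂P_B)(P_B/Q_A) = -12.1800 × (20.8/857.356) ≈ -0.295.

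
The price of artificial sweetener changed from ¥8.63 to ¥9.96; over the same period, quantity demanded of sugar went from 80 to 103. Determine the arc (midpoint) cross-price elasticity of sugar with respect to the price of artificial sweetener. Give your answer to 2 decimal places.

ΔQ_A = 103 − 80 = 23; ΔP_B = 9.96 − 8.63 = 1.33.
Midpoints: Q̄_A = 91.5, P̄_B = 9.30.
ε = (ΔQ_A/Q̄_A)/(ΔP_B/P̄_B) = (23/91.5)/(1.33/9.30) ≈ 1.76.

1.76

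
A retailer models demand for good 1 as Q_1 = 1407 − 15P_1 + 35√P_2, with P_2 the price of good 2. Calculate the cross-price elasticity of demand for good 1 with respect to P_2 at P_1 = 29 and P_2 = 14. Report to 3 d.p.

0.059

At P_1 = 29 and P_2 = 14: Q_1 = 1102.958.
∂Q_1/∂P_2 = 35/(2√P_2) = 35/(2√14) = 4.6771.
ε = (∂Q_1/∂P_2)(P_2/Q_1) = 4.6771 × (14/1102.958) ≈ 0.059.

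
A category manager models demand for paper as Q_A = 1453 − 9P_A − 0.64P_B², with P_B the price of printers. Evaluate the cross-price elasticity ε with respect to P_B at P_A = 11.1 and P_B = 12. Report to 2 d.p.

-0.15

At P_A = 11.1 and P_B = 12: Q_A = 1260.94.
∂Q_A/∂P_B = -1.28P_B = -1.28(12) = -15.3600.
ε = (∂Q_A/∂P_B)(P_B/Q_A) = -15.3600 × (12/1260.94) ≈ -0.15.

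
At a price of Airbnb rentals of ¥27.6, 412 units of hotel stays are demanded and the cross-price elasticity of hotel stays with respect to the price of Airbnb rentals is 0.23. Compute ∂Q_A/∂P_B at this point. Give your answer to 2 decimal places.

ε = (∂Q_A/∂P_B)·(P_B/Q_A) ⇒ ∂Q_A/∂P_B = ε·Q_A/P_B = 0.23 × 412/27.6 ≈ 3.43.

3.43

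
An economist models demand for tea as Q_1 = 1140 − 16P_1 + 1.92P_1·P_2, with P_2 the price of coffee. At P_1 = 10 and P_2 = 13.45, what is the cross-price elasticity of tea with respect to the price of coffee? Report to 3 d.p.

0.209

At P_1 = 10 and P_2 = 13.45: Q_1 = 1238.24.
∂Q_1/∂P_2 = 1.92P_1 = 1.92(10) = 19.2000.
ε = (∂Q_1/∂P_2)(P_2/Q_1) = 19.2000 × (13.45/1238.24) ≈ 0.209.
ε > 0: substitutes.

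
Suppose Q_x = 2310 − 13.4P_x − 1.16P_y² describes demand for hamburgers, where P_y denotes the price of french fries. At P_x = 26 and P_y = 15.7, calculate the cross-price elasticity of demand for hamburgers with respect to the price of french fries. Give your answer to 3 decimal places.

At P_x = 26 and P_y = 15.7: Q_x = 1675.672.
∂Q_x/∂P_y = -2.32P_y = -2.32(15.7) = -36.4240.
ε = (∂Q_x/∂P_y)(P_y/Q_x) = -36.4240 × (15.7/1675.672) ≈ -0.341.

-0.341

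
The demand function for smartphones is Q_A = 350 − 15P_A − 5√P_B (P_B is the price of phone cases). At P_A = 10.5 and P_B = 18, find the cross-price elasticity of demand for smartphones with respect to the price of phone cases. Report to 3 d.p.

At P_A = 10.5 and P_B = 18: Q_A = 171.287.
∂Q_A/∂P_B = -5/(2√P_B) = -5/(2√18) = -0.5893.
ε = (∂Q_A/∂P_B)(P_B/Q_A) = -0.5893 × (18/171.287) ≈ -0.062.
ε < 0: complements.

-0.062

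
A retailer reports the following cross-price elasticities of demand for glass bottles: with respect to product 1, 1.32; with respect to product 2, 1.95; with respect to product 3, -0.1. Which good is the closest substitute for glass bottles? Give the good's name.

Substitutes have ε > 0. Among the positive values, 1.95 (product 2) is largest.

product 2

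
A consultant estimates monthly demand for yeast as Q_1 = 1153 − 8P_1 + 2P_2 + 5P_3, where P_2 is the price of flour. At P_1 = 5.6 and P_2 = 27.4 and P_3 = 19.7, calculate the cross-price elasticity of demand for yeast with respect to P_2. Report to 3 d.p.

At P_1 = 5.6 and P_2 = 27.4 and P_3 = 19.7: Q_1 = 1261.5.
∂Q_1/∂P_2 = 2.
ε = (∂Q_1/∂P_2)(P_2/Q_1) = 2 × (27.4/1261.5) ≈ 0.043.

0.043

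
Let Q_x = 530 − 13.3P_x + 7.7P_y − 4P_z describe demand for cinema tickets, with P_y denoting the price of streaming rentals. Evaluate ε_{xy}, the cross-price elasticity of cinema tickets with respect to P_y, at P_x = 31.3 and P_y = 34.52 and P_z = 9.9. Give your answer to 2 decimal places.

At P_x = 31.3 and P_y = 34.52 and P_z = 9.9: Q_x = 339.914.
∂Q_x/∂P_y = 7.7.
ε = (∂Q_x/∂P_y)(P_y/Q_x) = 7.7 × (34.52/339.914) ≈ 0.78.

0.78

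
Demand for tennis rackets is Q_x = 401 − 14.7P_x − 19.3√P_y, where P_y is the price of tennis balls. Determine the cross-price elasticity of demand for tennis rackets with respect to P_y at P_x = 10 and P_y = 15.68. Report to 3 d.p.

At P_x = 10 and P_y = 15.68: Q_x = 177.576.
∂Q_x/∂P_y = -19.3/(2√P_y) = -19.3/(2√15.68) = -2.4370.
ε = (∂Q_x/∂P_y)(P_y/Q_x) = -2.4370 × (15.68/177.576) ≈ -0.215.
ε < 0: complements.

-0.215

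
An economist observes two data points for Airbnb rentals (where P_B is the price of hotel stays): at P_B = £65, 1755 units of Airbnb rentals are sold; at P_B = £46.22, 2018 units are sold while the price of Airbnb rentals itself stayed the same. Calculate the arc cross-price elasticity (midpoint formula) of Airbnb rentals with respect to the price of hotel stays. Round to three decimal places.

-0.413

ΔQ_A = 2018 − 1755 = 263; ΔP_B = 46.22 − 65 = -18.78.
Midpoints: Q̄_A = 1886.5, P̄_B = 55.61.
ε = (ΔQ_A/Q̄_A)/(ΔP_B/P̄_B) = (263/1886.5)/(-18.78/55.61) ≈ -0.413.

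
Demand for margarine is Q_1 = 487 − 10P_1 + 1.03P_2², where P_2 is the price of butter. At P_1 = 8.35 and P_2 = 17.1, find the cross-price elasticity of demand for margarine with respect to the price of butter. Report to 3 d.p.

At P_1 = 8.35 and P_2 = 17.1: Q_1 = 704.682.
∂Q_1/∂P_2 = 2.06P_2 = 2.06(17.1) = 35.2260.
ε = (∂Q_1/∂P_2)(P_2/Q_1) = 35.2260 × (17.1/704.682) ≈ 0.855.
ε > 0: substitutes.

0.855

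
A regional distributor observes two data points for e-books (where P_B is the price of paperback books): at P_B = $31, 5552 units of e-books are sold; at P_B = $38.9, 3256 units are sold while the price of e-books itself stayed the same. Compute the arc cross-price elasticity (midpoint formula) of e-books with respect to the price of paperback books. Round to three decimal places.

-2.306

ΔQ_A = 3256 − 5552 = -2296; ΔP_B = 38.9 − 31 = 7.9.
Midpoints: Q̄_A = 4404.0, P̄_B = 34.95.
ε = (ΔQ_A/Q̄_A)/(ΔP_B/P̄_B) = (-2296/4404.0)/(7.9/34.95) ≈ -2.306.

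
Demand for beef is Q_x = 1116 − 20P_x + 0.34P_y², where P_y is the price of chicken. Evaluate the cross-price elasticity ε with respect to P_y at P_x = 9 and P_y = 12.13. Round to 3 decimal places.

At P_x = 9 and P_y = 12.13: Q_x = 986.027.
∂Q_x/∂P_y = 0.68P_y = 0.68(12.13) = 8.2484.
ε = (∂Q_x/∂P_y)(P_y/Q_x) = 8.2484 × (12.13/986.027) ≈ 0.101.
ε > 0: substitutes.

0.101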